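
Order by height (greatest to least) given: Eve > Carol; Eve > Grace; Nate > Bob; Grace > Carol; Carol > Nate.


Constraints: Eve > Carol; Eve > Grace; Nate > Bob; Grace > Carol; Carol > Nate
Method: at each step, the next-highest is the one remaining person who never appears on the smaller side of a constraint between remaining people.
  Step 1: remaining {Eve, Grace, Bob, Nate, Carol}; on the smaller side: {Grace, Bob, Nate, Carol} → Eve is next (Eve > Carol; Eve > Grace).
  Step 2: remaining {Grace, Bob, Nate, Carol}; on the smaller side: {Bob, Nate, Carol} → Grace is next (Grace > Carol).
  Step 3: remaining {Bob, Nate, Carol}; on the smaller side: {Bob, Nate} → Carol is next (Carol > Nate).
  Step 4: remaining {Bob, Nate}; on the smaller side: {Bob} → Nate is next (Nate > Bob).
  Step 5: only Bob remains → lowest.
Final ranking (highest to lowest):

Eve > Grace > Carol > Nate > Bob


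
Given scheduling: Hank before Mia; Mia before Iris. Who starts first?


Constraints: Hank before Mia; Mia before Iris
The first task can have nothing scheduled before it, so it must never appear on the right of a 'before'.
Tasks appearing after some 'before': Mia, Iris.
The only task not in that list is Hank → it is first.

Hank


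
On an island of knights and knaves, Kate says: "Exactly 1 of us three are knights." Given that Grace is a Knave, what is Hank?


Kate claims exactly 1 knights among Kate, Grace, Hank.
Given: Grace is a Knave.

Case 1: Kate is a Knight (tells truth)
  Then exactly 1 of the three are knights.
  Counting Kate, Grace: 1 knight(s) so far. Need 0 more → Hank = Knave.
Case 2: Kate is a Knave (lies)
  Then the count is NOT 1.
  If Hank = Knight, count = 1 = 1 → claim would be true, contradicts lie.
  If Hank = Knave, count = 0 ≠ 1 → lie confirmed ✓

Hank is a Knave.

Knave


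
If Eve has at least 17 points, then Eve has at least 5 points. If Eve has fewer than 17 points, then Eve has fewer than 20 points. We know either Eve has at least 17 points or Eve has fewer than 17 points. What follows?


Constructive dilemma: (P → Q) ∧ (R → S), P ∨ R ⊢ Q ∨ S
Premise 1: Eve has at least 17 points → Eve has at least 5 points
Premise 2: Eve has fewer than 17 points → Eve has fewer than 20 points
Premise 3: Eve has at least 17 points ∨ Eve has fewer than 17 points
Case 1: Assuming Eve has at least 17 points, then by Premise 1, Eve has at least 5 points.
Case 2: Assuming Eve has fewer than 17 points, then by Premise 2, Eve has fewer than 20 points.
Since one of Eve has at least 17 points or Eve has fewer than 17 points must hold, we get Eve has at least 5 points or Eve has fewer than 20 points.

Eve has at least 5 points or Eve has fewer than 20 points.


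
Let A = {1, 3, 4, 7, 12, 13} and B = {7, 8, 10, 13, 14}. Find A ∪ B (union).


A = {1, 3, 4, 7, 12, 13}
B = {7, 8, 10, 13, 14}
Operation: union
All elements combined: 1, 3, 4, 7, 8, 10, 12, 13, 14

{1, 3, 4, 7, 8, 10, 12, 13, 14}


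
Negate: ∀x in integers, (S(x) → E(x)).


Original: ∀x (S(x) → E(x))
Rule: ¬∀→∃, ¬∃→∀, negate predicate.
Negation: ∃x (S(x) ∧ ¬E(x))

∃x (S(x) ∧ ¬E(x))


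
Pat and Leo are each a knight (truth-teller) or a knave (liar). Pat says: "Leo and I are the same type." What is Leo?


Pat says: "Leo and I are the same type."
Case 1: Pat is a Knight (truth-teller)
  Statement is true → they ARE the same → Leo is also a Knight
Case 2: Pat is a Knave (liar)
  Statement is false → they are NOT the same → Leo is a Knight
In both cases, Leo is a Knight.

Knight


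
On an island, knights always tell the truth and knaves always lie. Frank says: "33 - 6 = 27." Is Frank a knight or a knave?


Statement: "33 - 6 = 27."
Actual: 33 - 6 = 27
Claimed: 27
Statement is TRUE → Frank tells the truth → Knight

Knight


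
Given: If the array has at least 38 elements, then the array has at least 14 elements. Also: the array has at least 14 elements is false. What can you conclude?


Modus tollens: P → Q, ¬Q ⊢ ¬P
P: the array has at least 38 elements
Q: the array has at least 14 elements
We have P → Q and Q is false.
By modus tollens, P must be false.

It is not the case that the array has at least 38 elements


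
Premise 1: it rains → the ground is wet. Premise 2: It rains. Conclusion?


Modus ponens: P → Q, P ⊢ Q
P: it rains
Q: the ground is wet
We have P → Q and P is true.
By modus ponens, Q must be true.

The ground is wet


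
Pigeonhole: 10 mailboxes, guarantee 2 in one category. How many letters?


Pigeonhole: to guarantee k in one of n categories, need (k-1)×n + 1.
k = 2, n = 10
Minimum = (2-1) × 10 + 1 = 1 × 10 + 1

11


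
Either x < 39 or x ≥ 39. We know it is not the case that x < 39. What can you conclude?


Disjunctive syllogism: P ∨ Q, ¬P ⊢ Q
Disjunction: x < 39 ∨ x ≥ 39
We know it is not the case that x < 39.
By disjunctive syllogism, the other disjunct must be true.

x ≥ 39


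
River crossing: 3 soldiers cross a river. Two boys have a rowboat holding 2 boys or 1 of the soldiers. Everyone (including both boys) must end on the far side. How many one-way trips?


Per crossing of one of the soldiers: boys→, one←, one of the soldiers→, one← = 4 trips
3 × 4 = 12, + 1 final boys→ = 13
Minimum trips = 13

13


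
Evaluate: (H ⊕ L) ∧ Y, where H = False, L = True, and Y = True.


H = False, L = True, Y = True
Step 1: H ⊕ L = False XOR True = True
Step 2: True ∧ Y = True AND True = True
XOR true when exactly one of H,L is true; then AND with Y.

True


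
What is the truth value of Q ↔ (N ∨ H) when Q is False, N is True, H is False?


Q = False, N = True, H = False
Step 1: N ∨ H = True OR False = True
Step 2: Q ↔ (True): true when both sides have same truth value.
Result: False ↔ True = False

False


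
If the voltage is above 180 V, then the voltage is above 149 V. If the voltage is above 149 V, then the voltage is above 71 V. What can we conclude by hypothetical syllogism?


Hypothetical syllogism: P → Q, Q → R ⊢ P → R
Premise 1: the voltage is above 180 V → the voltage is above 149 V
Premise 2: the voltage is above 149 V → the voltage is above 71 V
Chain the implications: the middle term (the voltage is above 149 V) links the two.
Conclusion: If the voltage is above 180 V, then the voltage is above 71 V.

If the voltage is above 180 V, then the voltage is above 71 V.


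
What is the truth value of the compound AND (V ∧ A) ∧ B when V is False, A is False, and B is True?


V = False, A = False, B = True
Step 1: V ∧ A = False AND False = False
Step 2: False ∧ B = False AND True = False
AND is true only when ALL operands are true.

False


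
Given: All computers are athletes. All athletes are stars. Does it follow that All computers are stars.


Premise 1: All computers are athletes.
Premise 2: All athletes are stars.
Conclusion: All computers are stars.
Barbara syllogism (AAA-1): All A are B, All B are C → All A are C.
Middle term (athletes) distributed in premise 2.

Valid


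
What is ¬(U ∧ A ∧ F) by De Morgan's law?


De Morgan's law: ¬(P ∧ Q ∧ R) ≡ ¬P ∨ ¬Q ∨ ¬R
¬(U ∧ A ∧ F) = ¬U ∨ ¬A ∨ ¬F

¬U ∨ ¬A ∨ ¬F


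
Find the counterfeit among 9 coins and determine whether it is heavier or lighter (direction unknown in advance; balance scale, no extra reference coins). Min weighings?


Let n = 9. 18 possibilities (n coins × lighter/heavier); each weighing has 3 outcomes.
Bound for k weighings: say the first weighing puts j coins on each pan. If it tips, the 2j weighed coins remain suspects (each with a known direction) and k-1 weighings give 3^(k-1) outcomes; 3^(k-1) is odd, so 2j ≤ 3^(k-1) - 1. If it balances, the n - 2j unweighed coins remain with direction unknown: 2(n - 2j) ≤ 3^(k-1) - 1 by the same parity argument. Adding, n ≤ (3^(k-1) - 1) + (3^(k-1) - 1)/2 = (3^k - 3)/2, and the classical three-group strategy achieves this (3 coins in 2 weighings, 12 in 3, 39 in 4, 120 in 5).
So we need the smallest k with (3^k - 3)/2 ≥ 9.
k = 2: (3^2 - 3)/2 = 3 < 9 ✗
k = 3: (3^3 - 3)/2 = 12 ≥ 9 ✓

3


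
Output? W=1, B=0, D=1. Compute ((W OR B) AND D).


W OR B = 1|0 = 1
1 AND 1 = 1

1


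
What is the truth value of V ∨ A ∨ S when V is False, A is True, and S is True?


V = False, A = True, S = True
Step 1: V ∨ A = False OR True = True
Step 2: True ∨ S = True OR True = True
OR is true when at least one operand is true.

True


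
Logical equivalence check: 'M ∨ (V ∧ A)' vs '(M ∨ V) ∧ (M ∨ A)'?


Expression 1: M ∨ (V ∧ A)
Expression 2: (M ∨ V) ∧ (M ∨ A)
Truth table (M V A | Expr1 Expr2):
  T T T |   T     T
  T T F |   T     T
  T F T |   T     T
  T F F |   T     T
  F T T |   T     T
  F T F |   F     F
  F F T |   F     F
  F F F |   F     F
All 8 rows agree, so the expressions are logically equivalent.

Yes


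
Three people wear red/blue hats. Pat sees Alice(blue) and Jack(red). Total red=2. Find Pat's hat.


Total red = 2, seen red = 1
Own red = 2 - 1 = 1
Pat's hat is red.

red


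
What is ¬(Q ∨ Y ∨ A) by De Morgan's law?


De Morgan's law: ¬(P ∨ Q ∨ R) ≡ ¬P ∧ ¬Q ∧ ¬R
¬(Q ∨ Y ∨ A) = ¬Q ∧ ¬Y ∧ ¬A

¬Q ∧ ¬Y ∧ ¬A


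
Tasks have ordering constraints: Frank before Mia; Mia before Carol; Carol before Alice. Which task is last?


Constraints: Frank before Mia; Mia before Carol; Carol before Alice
The last task can have nothing scheduled after it, so it must never appear on the left of a 'before'.
Tasks appearing before some other task: Frank, Mia, Carol.
The only task not in that list is Alice → it is last.

Alice


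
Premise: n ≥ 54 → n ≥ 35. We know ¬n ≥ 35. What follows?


Modus tollens: P → Q, ¬Q ⊢ ¬P
P: n ≥ 54
Q: n ≥ 35
We have P → Q and Q is false.
By modus tollens, P must be false.

It is not the case that n ≥ 54


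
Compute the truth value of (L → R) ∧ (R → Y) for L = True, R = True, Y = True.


L = True, R = True, Y = True
Step 1: L → R is false only when L=True and R=False. Result: True
Step 2: R → Y is false only when R=True and Y=False. Result: True
Step 3: True ∧ True = True

True


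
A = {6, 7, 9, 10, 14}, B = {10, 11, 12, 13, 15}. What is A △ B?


A = {6, 7, 9, 10, 14}
B = {10, 11, 12, 13, 15}
Operation: symmetric difference
In A only: [6, 7, 9, 14], in B only: [11, 12, 13, 15]

{6, 7, 9, 11, 12, 13, 14, 15}


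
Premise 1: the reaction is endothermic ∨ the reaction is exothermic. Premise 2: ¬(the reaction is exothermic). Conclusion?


Disjunctive syllogism: P ∨ Q, ¬P ⊢ Q
Disjunction: the reaction is endothermic ∨ the reaction is exothermic
We know it is not the case that the reaction is exothermic.
By disjunctive syllogism, the other disjunct must be true.

The reaction is endothermic


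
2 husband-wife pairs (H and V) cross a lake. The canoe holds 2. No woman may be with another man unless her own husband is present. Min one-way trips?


Label couples H and V.
1. WH+WV → (far: WH,WV; near: HH,HV)
2. WH ←   (far: WV; near: HH,HV,WH)
3. HH+HV → (far: HH,HV,WV; near: WH)
4. HH ←   (far: HV,WV; near: HH,WH)  — HH returns, since WH is alone on near bank
5. HH+WH → (far: all four; near: empty)
Every state respects the constraint.
Minimum trips = 5

5


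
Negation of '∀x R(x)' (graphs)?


Original: ∀x R(x)
Rule: ¬∀→∃, ¬∃→∀, negate predicate.
Negation: ∃x ¬R(x)

∃x ¬R(x)


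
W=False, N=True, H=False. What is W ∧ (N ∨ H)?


W = False, N = True, H = False
Expression: W ∧ (N ∨ H)
Step 1: N ∨ H = True OR False = True
Step 2: W ∧ (True) = False AND True = False

False


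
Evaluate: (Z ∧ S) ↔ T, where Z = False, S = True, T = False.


Z = False, S = True, T = False
Step 1: Z ∧ S = False AND True = False
Step 2: (False) ↔ T: true when both sides have same truth value.
Result: False ↔ False = True

True


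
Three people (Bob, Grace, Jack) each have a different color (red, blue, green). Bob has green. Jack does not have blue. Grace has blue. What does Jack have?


From clues:
  Grace → blue
  Bob → green
By elimination, Jack gets the remaining.

red


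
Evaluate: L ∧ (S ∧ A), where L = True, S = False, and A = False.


L = True, S = False, A = False
Step 1: S ∧ A = False AND False = False
Step 2: L ∧ False = True AND False = False
AND is true only when ALL operands are true.

False


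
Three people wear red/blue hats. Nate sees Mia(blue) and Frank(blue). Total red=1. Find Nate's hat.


Total red = 1, seen red = 0
Own red = 1 - 0 = 1
Nate's hat is red.

red


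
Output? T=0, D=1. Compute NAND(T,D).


T AND D = 0
NOT(0) = 1

1


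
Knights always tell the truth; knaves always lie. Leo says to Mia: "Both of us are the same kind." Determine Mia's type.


Leo says: "Both of us are the same kind."
Case 1: Leo is a Knight (truth-teller)
  Statement is true → they ARE the same → Mia is also a Knight
Case 2: Leo is a Knave (liar)
  Statement is false → they are NOT the same → Mia is a Knight
In both cases, Mia is a Knight.

Knight


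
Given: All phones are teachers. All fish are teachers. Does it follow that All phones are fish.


Premise 1: All phones are teachers.
Premise 2: All fish are teachers.
Conclusion: All phones are fish.
Fallacy: undistributed middle. teachers is predicate in both.
Counterexample: phones and fish could be disjoint subsets of teachers.

Invalid


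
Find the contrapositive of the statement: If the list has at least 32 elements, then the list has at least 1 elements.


Original: If the list has at least 32 elements, then the list has at least 1 elements
Contrapositive: If ¬Q, then ¬P
Negate Q: not (the list has at least 1 elements)
Negate P: not (the list has at least 32 elements)

If not (the list has at least 1 elements), then not (the list has at least 32 elements).


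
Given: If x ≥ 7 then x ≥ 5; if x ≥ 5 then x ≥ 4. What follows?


Hypothetical syllogism: P → Q, Q → R ⊢ P → R
Premise 1: x ≥ 7 → x ≥ 5
Premise 2: x ≥ 5 → x ≥ 4
Chain the implications: the middle term (x ≥ 5) links the two.
Conclusion: If x ≥ 7, then x ≥ 4.

If x ≥ 7, then x ≥ 4.


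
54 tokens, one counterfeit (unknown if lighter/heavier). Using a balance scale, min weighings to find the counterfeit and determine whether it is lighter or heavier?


Let n = 54. 108 possibilities (n tokens × lighter/heavier); each weighing has 3 outcomes.
Bound for k weighings: say the first weighing puts j tokens on each pan. If it tips, the 2j weighed tokens remain suspects (each with a known direction) and k-1 weighings give 3^(k-1) outcomes; 3^(k-1) is odd, so 2j ≤ 3^(k-1) - 1. If it balances, the n - 2j unweighed tokens remain with direction unknown: 2(n - 2j) ≤ 3^(k-1) - 1 by the same parity argument. Adding, n ≤ (3^(k-1) - 1) + (3^(k-1) - 1)/2 = (3^k - 3)/2, and the classical three-group strategy achieves this (3 tokens in 2 weighings, 12 in 3, 39 in 4, 120 in 5).
So we need the smallest k with (3^k - 3)/2 ≥ 54.
k = 4: (3^4 - 3)/2 = 39 < 54 ✗
k = 5: (3^5 - 3)/2 = 120 ≥ 54 ✓

5


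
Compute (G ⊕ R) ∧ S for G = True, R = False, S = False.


G = True, R = False, S = False
Step 1: G ⊕ R = True XOR False = True
Step 2: True ∧ S = True AND False = False
XOR true when exactly one of G,R is true; then AND with S.

False


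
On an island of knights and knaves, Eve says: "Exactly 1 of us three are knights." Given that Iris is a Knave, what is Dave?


Eve claims exactly 1 knights among Eve, Iris, Dave.
Given: Iris is a Knave.

Case 1: Eve is a Knight (tells truth)
  Then exactly 1 of the three are knights.
  Counting Eve, Iris: 1 knight(s) so far. Need 0 more → Dave = Knave.
Case 2: Eve is a Knave (lies)
  Then the count is NOT 1.
  If Dave = Knight, count = 1 = 1 → claim would be true, contradicts lie.
  If Dave = Knave, count = 0 ≠ 1 → lie confirmed ✓

Dave is a Knave.

Knave


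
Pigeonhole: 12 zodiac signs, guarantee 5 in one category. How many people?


Pigeonhole: to guarantee k in one of n categories, need (k-1)×n + 1.
k = 5, n = 12
Minimum = (5-1) × 12 + 1 = 4 × 12 + 1

49


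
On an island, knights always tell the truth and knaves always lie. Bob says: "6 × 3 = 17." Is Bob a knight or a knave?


Statement: "6 × 3 = 17."
Actual: 6 × 3 = 18
Claimed: 17
Statement is FALSE → Bob lies → Knave

Knave


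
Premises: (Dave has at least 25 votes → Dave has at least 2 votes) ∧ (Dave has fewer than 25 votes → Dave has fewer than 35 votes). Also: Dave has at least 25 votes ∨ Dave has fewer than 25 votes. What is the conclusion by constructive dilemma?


Constructive dilemma: (P → Q) ∧ (R → S), P ∨ R ⊢ Q ∨ S
Premise 1: Dave has at least 25 votes → Dave has at least 2 votes
Premise 2: Dave has fewer than 25 votes → Dave has fewer than 35 votes
Premise 3: Dave has at least 25 votes ∨ Dave has fewer than 25 votes
Case 1: Assuming Dave has at least 25 votes, then by Premise 1, Dave has at least 2 votes.
Case 2: Assuming Dave has fewer than 25 votes, then by Premise 2, Dave has fewer than 35 votes.
Since one of Dave has at least 25 votes or Dave has fewer than 25 votes must hold, we get Dave has at least 2 votes or Dave has fewer than 35 votes.

Dave has at least 2 votes or Dave has fewer than 35 votes.


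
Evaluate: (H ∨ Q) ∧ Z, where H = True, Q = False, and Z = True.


H = True, Q = False, Z = True
Step 1: H ∨ Q = True OR False = True
Step 2: True ∧ Z = True AND True = True
OR is true when at least one operand is true; AND requires both.

True


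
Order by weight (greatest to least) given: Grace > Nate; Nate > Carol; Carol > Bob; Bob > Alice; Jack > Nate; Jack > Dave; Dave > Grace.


Constraints: Grace > Nate; Nate > Carol; Carol > Bob; Bob > Alice; Jack > Nate; Jack > Dave; Dave > Grace
Method: at each step, the next-highest is the one remaining person who never appears on the smaller side of a constraint between remaining people.
  Step 1: remaining {Carol, Alice, Bob, Jack, Nate, Grace, Dave}; on the smaller side: {Carol, Alice, Bob, Nate, Grace, Dave} → Jack is next (Jack > Nate; Jack > Dave).
  Step 2: remaining {Carol, Alice, Bob, Nate, Grace, Dave}; on the smaller side: {Carol, Alice, Bob, Nate, Grace} → Dave is next (Dave > Grace).
  Step 3: remaining {Carol, Alice, Bob, Nate, Grace}; on the smaller side: {Carol, Alice, Bob, Nate} → Grace is next (Grace > Nate).
  Step 4: remaining {Carol, Alice, Bob, Nate}; on the smaller side: {Carol, Alice, Bob} → Nate is next (Nate > Carol).
  Step 5: remaining {Carol, Alice, Bob}; on the smaller side: {Alice, Bob} → Carol is next (Carol > Bob).
  Step 6: remaining {Alice, Bob}; on the smaller side: {Alice} → Bob is next (Bob > Alice).
  Step 7: only Alice remains → lowest.
Final ranking (highest to lowest):

Jack > Dave > Grace > Nate > Carol > Bob > Alice


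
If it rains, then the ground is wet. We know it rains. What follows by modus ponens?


Modus ponens: P → Q, P ⊢ Q
P: it rains
Q: the ground is wet
We have P → Q and P is true.
By modus ponens, Q must be true.

The ground is wet


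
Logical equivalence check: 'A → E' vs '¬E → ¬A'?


Expression 1: A → E
Expression 2: ¬E → ¬A
Truth table (A E | Expr1 Expr2):
  T T |   T     T
  T F |   F     F
  F T |   T     T
  F F |   T     T
All 4 rows agree, so the expressions are logically equivalent.

Yes


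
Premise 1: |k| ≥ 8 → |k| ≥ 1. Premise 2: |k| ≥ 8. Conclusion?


Modus ponens: P → Q, P ⊢ Q
P: |k| ≥ 8
Q: |k| ≥ 1
We have P → Q and P is true.
By modus ponens, Q must be true.

|k| ≥ 1


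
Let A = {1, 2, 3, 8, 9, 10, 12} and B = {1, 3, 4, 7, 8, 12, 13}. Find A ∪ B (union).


A = {1, 2, 3, 8, 9, 10, 12}
B = {1, 3, 4, 7, 8, 12, 13}
Operation: union
All elements combined: 1, 2, 3, 4, 7, 8, 9, 10, 12, 13

{1, 2, 3, 4, 7, 8, 9, 10, 12, 13}


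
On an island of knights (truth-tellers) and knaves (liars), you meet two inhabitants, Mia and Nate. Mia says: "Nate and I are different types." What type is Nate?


Mia says: "Nate and I are different types."
Case 1: Mia is a Knight (truth-teller)
  Statement is true → they ARE different → Nate is a Knave
Case 2: Mia is a Knave (liar)
  Statement is false → they are NOT different → Nate is a Knave
In both cases, Nate is a Knave.

Knave


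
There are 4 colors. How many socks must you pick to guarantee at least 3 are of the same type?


Pigeonhole: to guarantee k in one of n categories, need (k-1)×n + 1.
k = 3, n = 4
Minimum = (3-1) × 4 + 1 = 2 × 4 + 1

9


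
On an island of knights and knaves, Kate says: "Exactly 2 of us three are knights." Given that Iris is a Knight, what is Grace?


Kate claims exactly 2 knights among Kate, Iris, Grace.
Given: Iris is a Knight.

Case 1: Kate is a Knight (tells truth)
  Then exactly 2 of the three are knights.
  Counting Kate, Iris: 2 knight(s) so far. Need 0 more → Grace = Knave.
Case 2: Kate is a Knave (lies)
  Then the count is NOT 2.
  If Grace = Knight, count = 2 = 2 → claim would be true, contradicts lie.
  If Grace = Knave, count = 1 ≠ 2 → lie confirmed ✓

Grace is a Knave.

Knave


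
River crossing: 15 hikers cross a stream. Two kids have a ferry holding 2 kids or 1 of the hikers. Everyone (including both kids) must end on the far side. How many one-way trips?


Per crossing of one of the hikers: kids→, one←, one of the hikers→, one← = 4 trips
15 × 4 = 60, + 1 final kids→ = 61
Minimum trips = 61

61


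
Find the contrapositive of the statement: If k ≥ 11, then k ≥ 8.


Original: If k ≥ 11, then k ≥ 8
Contrapositive: If ¬Q, then ¬P
Negate Q: not (k ≥ 8)
Negate P: not (k ≥ 11)

If not (k ≥ 8), then not (k ≥ 11).


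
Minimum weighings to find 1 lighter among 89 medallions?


Each weighing has 3 outcomes (left heavy / balance / right heavy), so k weighings distinguish at most 3^k cases; splitting into three near-equal groups achieves this.
Need 3^k ≥ 89: 3^4 = 81 < 89 ≤ 3^5 = 243
k = ⌈log₃(89)⌉ = 5

5


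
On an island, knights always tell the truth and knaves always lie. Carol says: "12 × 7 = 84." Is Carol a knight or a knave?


Statement: "12 × 7 = 84."
Actual: 12 × 7 = 84
Claimed: 84
Statement is TRUE → Carol tells the truth → Knight

Knight


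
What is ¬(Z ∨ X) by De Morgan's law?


De Morgan's law: ¬(P ∨ Q) ≡ ¬P ∧ ¬Q
¬(Z ∨ X) = ¬Z ∧ ¬X

¬Z ∧ ¬X


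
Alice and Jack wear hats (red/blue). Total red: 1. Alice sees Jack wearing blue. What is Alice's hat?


Total red = 1, Jack = blue
Red accounted for: 0
Remaining for Alice: 1
Alice's hat is red.

red


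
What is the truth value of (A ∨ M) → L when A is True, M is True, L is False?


A = True, M = True, L = False
Step 1: A ∨ M = True OR True = True
Step 2: (True) → L: false only when antecedent=True and L=False.
Result: False

False


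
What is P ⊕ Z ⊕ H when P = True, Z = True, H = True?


P = True, Z = True, H = True
Step 1: P ⊕ Z = True XOR True = False
Step 2: False ⊕ H = False XOR True = True
XOR is true when an odd number of operands are true.

True


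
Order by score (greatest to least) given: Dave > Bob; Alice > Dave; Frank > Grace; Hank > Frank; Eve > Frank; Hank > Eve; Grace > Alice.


Constraints: Dave > Bob; Alice > Dave; Frank > Grace; Hank > Frank; Eve > Frank; Hank > Eve; Grace > Alice
Method: at each step, the next-highest is the one remaining person who never appears on the smaller side of a constraint between remaining people.
  Step 1: remaining {Alice, Bob, Hank, Frank, Dave, Grace, Eve}; on the smaller side: {Alice, Bob, Frank, Dave, Grace, Eve} → Hank is next (Hank > Frank; Hank > Eve).
  Step 2: remaining {Alice, Bob, Frank, Dave, Grace, Eve}; on the smaller side: {Alice, Bob, Frank, Dave, Grace} → Eve is next (Eve > Frank).
  Step 3: remaining {Alice, Bob, Frank, Dave, Grace}; on the smaller side: {Alice, Bob, Dave, Grace} → Frank is next (Frank > Grace).
  Step 4: remaining {Alice, Bob, Dave, Grace}; on the smaller side: {Alice, Bob, Dave} → Grace is next (Grace > Alice).
  Step 5: remaining {Alice, Bob, Dave}; on the smaller side: {Bob, Dave} → Alice is next (Alice > Dave).
  Step 6: remaining {Bob, Dave}; on the smaller side: {Bob} → Dave is next (Dave > Bob).
  Step 7: only Bob remains → lowest.
Final ranking (highest to lowest):

Hank > Eve > Frank > Grace > Alice > Dave > Bob


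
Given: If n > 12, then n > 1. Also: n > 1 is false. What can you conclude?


Modus tollens: P → Q, ¬Q ⊢ ¬P
P: n > 12
Q: n > 1
We have P → Q and Q is false.
By modus tollens, P must be false.

It is not the case that n > 12


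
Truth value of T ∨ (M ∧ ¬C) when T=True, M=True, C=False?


T = True, M = True, C = False
Expression: T ∨ (M ∧ ¬C)
Step 1: ¬C = NOT False = True
Step 2: M ∧ ¬C = True AND True = True
Step 3: T ∨ (True) = True OR True = True

True


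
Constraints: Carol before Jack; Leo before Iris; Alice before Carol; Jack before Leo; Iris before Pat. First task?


Constraints: Carol before Jack; Leo before Iris; Alice before Carol; Jack before Leo; Iris before Pat
The first task can have nothing scheduled before it, so it must never appear on the right of a 'before'.
Tasks appearing after some 'before': Jack, Iris, Carol, Leo, Pat.
The only task not in that list is Alice → it is first.

Alice


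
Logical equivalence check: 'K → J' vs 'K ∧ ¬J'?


Expression 1: K → J
Expression 2: K ∧ ¬J
Truth table (K J | Expr1 Expr2):
  T T |   T     F   ← differ
  T F |   F     T   ← differ
  F T |   T     F   ← differ
  F F |   T     F   ← differ
Counterexample: K=T, J=T gives Expr1 = T but Expr2 = F, so the expressions are NOT logically equivalent.

No


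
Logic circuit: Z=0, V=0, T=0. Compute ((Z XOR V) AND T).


Z XOR V = 0^0 = 0
0 AND 0 = 0

0


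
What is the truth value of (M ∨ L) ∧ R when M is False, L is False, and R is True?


M = False, L = False, R = True
Step 1: M ∨ L = False OR False = False
Step 2: False ∧ R = False AND True = False
OR is true when at least one operand is true; AND requires both.

False


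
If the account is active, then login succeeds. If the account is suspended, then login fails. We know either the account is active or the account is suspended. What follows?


Constructive dilemma: (P → Q) ∧ (R → S), P ∨ R ⊢ Q ∨ S
Premise 1: the account is active → login succeeds
Premise 2: the account is suspended → login fails
Premise 3: the account is active ∨ the account is suspended
Case 1: Assuming the account is active, then by Premise 1, login succeeds.
Case 2: Assuming the account is suspended, then by Premise 2, login fails.
Since one of the account is active or the account is suspended must hold, we get login succeeds or login fails.

Login succeeds or login fails.


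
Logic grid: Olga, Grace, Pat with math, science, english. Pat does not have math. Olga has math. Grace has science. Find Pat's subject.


From clues:
  Grace → science
  Olga → math
By elimination, Pat gets the remaining.

english


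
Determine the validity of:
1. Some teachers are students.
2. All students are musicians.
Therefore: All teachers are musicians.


Premise 1: Some teachers are students.
Premise 2: All students are musicians.
Conclusion: All teachers are musicians.
Fallacy: illicit minor. The minor term (teachers) is distributed in the conclusion ('All teachers ...') but undistributed in its premise ('Some teachers are students' doesn't cover all teachers).
Only 'Some teachers are musicians' follows, not 'All'.

Invalid


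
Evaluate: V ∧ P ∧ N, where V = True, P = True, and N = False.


V = True, P = True, N = False
Step 1: V ∧ P = True AND True = True
Step 2: (True) ∧ N = (True) AND False = False
AND is true only when ALL operands are true.

False


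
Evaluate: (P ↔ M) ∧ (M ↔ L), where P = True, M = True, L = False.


P = True, M = True, L = False
Step 1: P ↔ M is true when P and M have the same value. Result: True
Step 2: M ↔ L is true when M and L have the same value. Result: False
Step 3: True ∧ False = False

False


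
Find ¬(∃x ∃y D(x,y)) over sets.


Original: ∃x ∃y D(x,y)
Rule: ¬∀→∃, ¬∃→∀, negate predicate.
Negation: ∀x ∀y ¬D(x,y)

∀x ∀y ¬D(x,y)


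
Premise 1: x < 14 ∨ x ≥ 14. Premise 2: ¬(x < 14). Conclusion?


Disjunctive syllogism: P ∨ Q, ¬P ⊢ Q
Disjunction: x < 14 ∨ x ≥ 14
We know it is not the case that x < 14.
By disjunctive syllogism, the other disjunct must be true.

x ≥ 14


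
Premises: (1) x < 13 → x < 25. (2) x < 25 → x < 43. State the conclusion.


Hypothetical syllogism: P → Q, Q → R ⊢ P → R
Premise 1: x < 13 → x < 25
Premise 2: x < 25 → x < 43
Chain the implications: the middle term (x < 25) links the two.
Conclusion: If x < 13, then x < 43.

If x < 13, then x < 43.


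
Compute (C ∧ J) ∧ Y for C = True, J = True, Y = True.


C = True, J = True, Y = True
Step 1: C ∧ J = True AND True = True
Step 2: True ∧ Y = True AND True = True
AND is true only when ALL operands are true.

True


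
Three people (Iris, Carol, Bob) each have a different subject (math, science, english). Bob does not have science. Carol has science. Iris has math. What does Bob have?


From clues:
  Iris → math
  Carol → science
By elimination, Bob gets the remaining.

english


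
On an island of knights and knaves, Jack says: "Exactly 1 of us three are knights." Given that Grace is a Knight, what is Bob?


Jack claims exactly 1 knights among Jack, Grace, Bob.
Given: Grace is a Knight.

Case 1: Jack is a Knight (tells truth)
  Then exactly 1 of the three are knights.
  Counting Jack, Grace: 2 knight(s) so far. Need -1 more → impossible.
Case 2: Jack is a Knave (lies)
  Then the count is NOT 1.
  If Bob = Knave, count = 1 = 1 → claim would be true, contradicts lie.
  If Bob = Knight, count = 2 ≠ 1 → lie confirmed ✓

Bob is a Knight.

Knight


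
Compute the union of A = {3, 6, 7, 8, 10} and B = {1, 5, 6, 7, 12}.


A = {3, 6, 7, 8, 10}
B = {1, 5, 6, 7, 12}
Operation: union
All elements combined: 1, 3, 5, 6, 7, 8, 10, 12

{1, 3, 5, 6, 7, 8, 10, 12}


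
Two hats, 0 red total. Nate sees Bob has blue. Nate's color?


Total red = 0, Bob = blue
Red accounted for: 0
Remaining for Nate: 0
Nate's hat is blue.

blue


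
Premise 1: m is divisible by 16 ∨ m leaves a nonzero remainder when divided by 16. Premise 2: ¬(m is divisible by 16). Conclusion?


Disjunctive syllogism: P ∨ Q, ¬P ⊢ Q
Disjunction: m is divisible by 16 ∨ m leaves a nonzero remainder when divided by 16
We know it is not the case that m is divisible by 16.
By disjunctive syllogism, the other disjunct must be true.

m leaves a nonzero remainder when divided by 16


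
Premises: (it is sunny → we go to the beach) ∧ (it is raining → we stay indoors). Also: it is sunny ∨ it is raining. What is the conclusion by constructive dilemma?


Constructive dilemma: (P → Q) ∧ (R → S), P ∨ R ⊢ Q ∨ S
Premise 1: it is sunny → we go to the beach
Premise 2: it is raining → we stay indoors
Premise 3: it is sunny ∨ it is raining
Case 1: Assuming it is sunny, then by Premise 1, we go to the beach.
Case 2: Assuming it is raining, then by Premise 2, we stay indoors.
Since one of it is sunny or it is raining must hold, we get we go to the beach or we stay indoors.

We go to the beach or we stay indoors.


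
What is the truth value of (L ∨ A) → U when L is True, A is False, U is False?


L = True, A = False, U = False
Step 1: L ∨ A = True OR False = True
Step 2: (True) → U: false only when antecedent=True and U=False.
Result: False

False


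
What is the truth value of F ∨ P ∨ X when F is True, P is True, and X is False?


F = True, P = True, X = False
Step 1: F ∨ P = True OR True = True
Step 2: True ∨ X = True OR False = True
OR is true when at least one operand is true.

True


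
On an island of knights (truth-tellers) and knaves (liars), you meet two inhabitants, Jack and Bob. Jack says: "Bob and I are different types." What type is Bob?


Jack says: "Bob and I are different types."
Case 1: Jack is a Knight (truth-teller)
  Statement is true → they ARE different → Bob is a Knave
Case 2: Jack is a Knave (liar)
  Statement is false → they are NOT different → Bob is a Knave
In both cases, Bob is a Knave.

Knave


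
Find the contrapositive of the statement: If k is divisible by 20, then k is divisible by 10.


Original: If k is divisible by 20, then k is divisible by 10
Contrapositive: If ¬Q, then ¬P
Negate Q: not (k is divisible by 10)
Negate P: not (k is divisible by 20)

If not (k is divisible by 10), then not (k is divisible by 20).


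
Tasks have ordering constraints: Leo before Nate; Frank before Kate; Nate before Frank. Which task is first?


Constraints: Leo before Nate; Frank before Kate; Nate before Frank
The first task can have nothing scheduled before it, so it must never appear on the right of a 'before'.
Tasks appearing after some 'before': Nate, Kate, Frank.
The only task not in that list is Leo → it is first.

Leo


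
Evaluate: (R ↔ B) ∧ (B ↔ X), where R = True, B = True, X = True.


R = True, B = True, X = True
Step 1: R ↔ B is true when R and B have the same value. Result: True
Step 2: B ↔ X is true when B and X have the same value. Result: True
Step 3: True ∧ True = True

True


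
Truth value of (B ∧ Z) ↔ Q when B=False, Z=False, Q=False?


B = False, Z = False, Q = False
Expression: (B ∧ Z) ↔ Q
Step 1: B ∧ Z = False AND False = False
Step 2: (False) ↔ Q = (False iff False) = True

True


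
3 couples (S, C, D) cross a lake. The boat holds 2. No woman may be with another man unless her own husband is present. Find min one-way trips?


Label couples S, C, D (H = husband, W = wife).
Counting alone: 6 people, the boat carries 2 and someone must bring it back, so each round trip nets at most +1 on the far side until the last crossing → at least 9 trips. The jealousy constraint makes 9 impossible; the shortest valid schedule has 11:
1. WS+WC →  (far: WS,WC; near: HS,HC,HD,WD)
2. WS ←       (far: WC; near: HS,HC,HD,WS,WD)
3. WS+WD →  (far: WS,WC,WD; near: HS,HC,HD)
4. WS ←       (far: WC,WD; near: HS,HC,HD,WS)
5. HC+HD →  (far: HC,WC,HD,WD; near: HS,WS)
6. HC+WC ←  (far: HD,WD; near: HS,WS,HC,WC)
7. HS+HC →  (far: HS,HC,HD,WD; near: WS,WC)
8. WD ←       (far: HS,HC,HD; near: WS,WC,WD)
9. WS+WC →  (far: HS,WS,HC,WC,HD; near: WD)
10. HD ←      (far: HS,WS,HC,WC; near: HD,WD)
11. HD+WD → (far: all six; near: empty)
In every state each wife is either with her husband or with no other man.
Minimum trips = 11

11


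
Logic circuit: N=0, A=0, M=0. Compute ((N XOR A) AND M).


N XOR A = 0^0 = 0
0 AND 0 = 0

0


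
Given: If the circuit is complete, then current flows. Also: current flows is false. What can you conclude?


Modus tollens: P → Q, ¬Q ⊢ ¬P
P: the circuit is complete
Q: current flows
We have P → Q and Q is false.
By modus tollens, P must be false.

It is not the case that the circuit is complete


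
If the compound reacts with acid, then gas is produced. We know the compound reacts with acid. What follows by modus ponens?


Modus ponens: P → Q, P ⊢ Q
P: the compound reacts with acid
Q: gas is produced
We have P → Q and P is true.
By modus ponens, Q must be true.

Gas is produced


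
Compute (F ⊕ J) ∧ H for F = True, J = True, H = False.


F = True, J = True, H = False
Step 1: F ⊕ J = True XOR True = False
Step 2: False ∧ H = False AND False = False
XOR true when exactly one of F,J is true; then AND with H.

False


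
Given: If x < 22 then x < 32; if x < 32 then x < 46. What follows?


Hypothetical syllogism: P → Q, Q → R ⊢ P → R
Premise 1: x < 22 → x < 32
Premise 2: x < 32 → x < 46
Chain the implications: the middle term (x < 32) links the two.
Conclusion: If x < 22, then x < 46.

If x < 22, then x < 46.


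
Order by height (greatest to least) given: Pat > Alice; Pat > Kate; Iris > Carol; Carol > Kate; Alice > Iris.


Constraints: Pat > Alice; Pat > Kate; Iris > Carol; Carol > Kate; Alice > Iris
Method: at each step, the next-highest is the one remaining person who never appears on the smaller side of a constraint between remaining people.
  Step 1: remaining {Kate, Alice, Carol, Iris, Pat}; on the smaller side: {Kate, Alice, Carol, Iris} → Pat is next (Pat > Alice; Pat > Kate).
  Step 2: remaining {Kate, Alice, Carol, Iris}; on the smaller side: {Kate, Carol, Iris} → Alice is next (Alice > Iris).
  Step 3: remaining {Kate, Carol, Iris}; on the smaller side: {Kate, Carol} → Iris is next (Iris > Carol).
  Step 4: remaining {Kate, Carol}; on the smaller side: {Kate} → Carol is next (Carol > Kate).
  Step 5: only Kate remains → lowest.
Final ranking (highest to lowest):

Pat > Alice > Iris > Carol > Kate


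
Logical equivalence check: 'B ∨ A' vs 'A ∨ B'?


Expression 1: B ∨ A
Expression 2: A ∨ B
Truth table (B A | Expr1 Expr2):
  T T |   T     T
  T F |   T     T
  F T |   T     T
  F F |   F     F
All 4 rows agree, so the expressions are logically equivalent.

Yes


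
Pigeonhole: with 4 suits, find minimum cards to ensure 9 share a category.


Pigeonhole: to guarantee k in one of n categories, need (k-1)×n + 1.
k = 9, n = 4
Minimum = (9-1) × 4 + 1 = 8 × 4 + 1

33


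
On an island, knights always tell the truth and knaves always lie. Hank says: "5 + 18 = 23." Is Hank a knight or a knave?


Statement: "5 + 18 = 23."
Actual: 5 + 18 = 23
Claimed: 23
Statement is TRUE → Hank tells the truth → Knight

Knight


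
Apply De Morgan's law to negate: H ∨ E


De Morgan's law: ¬(P ∨ Q) ≡ ¬P ∧ ¬Q
¬(H ∨ E) = ¬H ∧ ¬E

¬H ∧ ¬E


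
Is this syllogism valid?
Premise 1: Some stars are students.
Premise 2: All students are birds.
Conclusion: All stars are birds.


Premise 1: Some stars are students.
Premise 2: All students are birds.
Conclusion: All stars are birds.
Fallacy: illicit minor. The minor term (stars) is distributed in the conclusion ('All stars ...') but undistributed in its premise ('Some stars are students' doesn't cover all stars).
Only 'Some stars are birds' follows, not 'All'.

Invalid


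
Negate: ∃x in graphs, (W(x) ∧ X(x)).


Original: ∃x (W(x) ∧ X(x))
Rule: ¬∀→∃, ¬∃→∀, negate predicate.
Negation: ∀x (¬W(x) ∨ ¬X(x))

∀x (¬W(x) ∨ ¬X(x))


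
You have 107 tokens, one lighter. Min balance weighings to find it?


Each weighing has 3 outcomes (left heavy / balance / right heavy), so k weighings distinguish at most 3^k cases; splitting into three near-equal groups achieves this.
Need 3^k ≥ 107: 3^4 = 81 < 107 ≤ 3^5 = 243
k = ⌈log₃(107)⌉ = 5

5


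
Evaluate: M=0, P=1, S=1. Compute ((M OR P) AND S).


M OR P = 0|1 = 1
1 AND 1 = 1

1


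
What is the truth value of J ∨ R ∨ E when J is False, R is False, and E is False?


J = False, R = False, E = False
Step 1: J ∨ R = False OR False = False
Step 2: False ∨ E = False OR False = False
OR is true when at least one operand is true.

False


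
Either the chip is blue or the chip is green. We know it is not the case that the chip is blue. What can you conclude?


Disjunctive syllogism: P ∨ Q, ¬P ⊢ Q
Disjunction: the chip is blue ∨ the chip is green
We know it is not the case that the chip is blue.
By disjunctive syllogism, the other disjunct must be true.

The chip is green


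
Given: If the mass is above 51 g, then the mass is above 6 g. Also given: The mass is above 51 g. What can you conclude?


Modus ponens: P → Q, P ⊢ Q
P: the mass is above 51 g
Q: the mass is above 6 g
We have P → Q and P is true.
By modus ponens, Q must be true.

The mass is above 6 g
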